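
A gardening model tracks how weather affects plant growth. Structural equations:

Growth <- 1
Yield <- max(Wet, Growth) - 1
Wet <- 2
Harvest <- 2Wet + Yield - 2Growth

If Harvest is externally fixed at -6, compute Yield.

1

Under do(Harvest=-6), the mechanism Harvest <- 2Wet + Yield - 2Growth is discarded; Harvest is fixed at -6.
Since Yield is not a descendant of the intervened variable, it is unaffected.
Yield = max(Wet, Growth) - 1  [with Wet=2, Growth=1]  = 1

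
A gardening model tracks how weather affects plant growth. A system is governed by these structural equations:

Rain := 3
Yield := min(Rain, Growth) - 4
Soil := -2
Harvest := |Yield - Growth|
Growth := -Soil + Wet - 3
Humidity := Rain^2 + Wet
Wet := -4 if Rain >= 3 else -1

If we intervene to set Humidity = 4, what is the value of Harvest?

Under do(Humidity=4), the mechanism Humidity := Rain^2 + Wet is discarded; Humidity is fixed at 4.
Since Harvest is not a descendant of the intervened variable, it is unaffected.
Wet = -4 if Rain >= 3 else -1  [with Rain=3]  = -4
Growth = -Soil + Wet - 3  [with Soil=-2, Wet=-4]  = -5
Yield = min(Rain, Growth) - 4  [with Rain=3, Growth=-5]  = -9
Harvest = |Yield - Growth|  [with Yield=-9, Growth=-5]  = 4

4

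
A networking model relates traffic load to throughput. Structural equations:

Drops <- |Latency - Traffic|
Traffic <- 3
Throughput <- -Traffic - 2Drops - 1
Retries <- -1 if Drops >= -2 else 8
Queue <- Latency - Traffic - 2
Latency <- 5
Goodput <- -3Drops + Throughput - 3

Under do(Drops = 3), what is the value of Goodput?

The intervention breaks the incoming arrows to Drops: Drops <- |Latency - Traffic| no longer applies, and Drops = 3.
Throughput = -Traffic - 2Drops - 1  [with Traffic=3, Drops=3]  = -10
Goodput = -3Drops + Throughput - 3  [with Drops=3, Throughput=-10]  = -22

-22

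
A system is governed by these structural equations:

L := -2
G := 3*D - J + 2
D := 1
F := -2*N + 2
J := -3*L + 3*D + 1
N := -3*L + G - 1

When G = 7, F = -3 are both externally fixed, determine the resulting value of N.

12

Setting G = 7, F = -3 by intervention discards those variables' equations.
N = -3*L + G - 1  [with L=-2, G=7]  = 12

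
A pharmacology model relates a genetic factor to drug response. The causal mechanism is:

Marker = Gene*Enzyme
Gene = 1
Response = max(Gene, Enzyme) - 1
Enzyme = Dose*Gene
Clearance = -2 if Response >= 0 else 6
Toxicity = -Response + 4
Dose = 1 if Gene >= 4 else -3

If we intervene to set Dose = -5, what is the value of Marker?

-5

Under do(Dose=-5), the mechanism Dose = 1 if Gene >= 4 else -3 is discarded; Dose is fixed at -5.
Enzyme = Dose*Gene  [with Dose=-5, Gene=1]  = -5
Marker = Gene*Enzyme  [with Gene=1, Enzyme=-5]  = -5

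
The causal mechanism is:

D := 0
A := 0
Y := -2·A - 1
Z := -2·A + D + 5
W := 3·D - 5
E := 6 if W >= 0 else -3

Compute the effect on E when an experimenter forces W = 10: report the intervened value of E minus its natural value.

Under do(W=10), the mechanism W := 3·D - 5 is discarded; W is fixed at 10.
E = 6 if W >= 0 else -3  [with W=10]  = 6
Without intervention: W = 3·D - 5  [with D=0]  = -5; E = 6 if W >= 0 else -3  [with W=-5]  = -3.
Change = 6 − (-3) = 9.

9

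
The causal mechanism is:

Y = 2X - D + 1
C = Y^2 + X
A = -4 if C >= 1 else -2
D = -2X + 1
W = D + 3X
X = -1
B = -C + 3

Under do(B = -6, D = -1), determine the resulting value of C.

-1

The joint intervention fixes B = -6, D = -1, removing each variable's own equation.
Y = 2X - D + 1  [with X=-1, D=-1]  = 0
C = Y^2 + X  [with Y=0, X=-1]  = -1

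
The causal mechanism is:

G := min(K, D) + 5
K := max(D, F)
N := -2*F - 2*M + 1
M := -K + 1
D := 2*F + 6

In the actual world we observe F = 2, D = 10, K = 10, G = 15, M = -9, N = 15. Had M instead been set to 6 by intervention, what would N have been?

The intervention breaks the incoming arrows to M: M := -K + 1 no longer applies, and M = 6.
N = -2*F - 2*M + 1  [with F=2, M=6]  = -15

-15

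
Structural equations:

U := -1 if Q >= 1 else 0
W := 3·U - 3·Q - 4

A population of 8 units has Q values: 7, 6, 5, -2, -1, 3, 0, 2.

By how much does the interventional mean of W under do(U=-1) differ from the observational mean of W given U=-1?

The intervention sets U=-1 in all 8 units regardless of Q. Recomputing W per unit gives -28, -25, -22, -1, -4, -16, -7, -13; average -14.5.
E[W|U=-1] averages over only the 5 units with U=-1 (Q = 7, 6, 5, 3, 2): W = -28, -25, -22, -16, -13, mean -20.8.
Difference = -14.5 − (-20.8) = 6.3.

6.3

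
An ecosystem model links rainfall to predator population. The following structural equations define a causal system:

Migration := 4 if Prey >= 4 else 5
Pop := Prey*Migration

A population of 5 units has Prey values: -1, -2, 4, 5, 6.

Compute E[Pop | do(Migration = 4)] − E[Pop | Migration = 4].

-10.4

do(Migration=4) breaks Migration's dependence on Prey. With Migration=4 fixed, Pop across the units is -4, -8, 16, 20, 24, mean 9.6.
Conditioning on Migration=4 selects the 3 unit(s) with Prey ∈ {4, 5, 6}. Their Pop values: 16, 20, 24. Mean = 20.
Difference = 9.6 − 20 = -10.4.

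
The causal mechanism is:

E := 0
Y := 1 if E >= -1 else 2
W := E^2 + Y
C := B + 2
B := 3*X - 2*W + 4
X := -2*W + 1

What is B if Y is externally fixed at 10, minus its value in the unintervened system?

do(Y=10) replaces the equation Y := 1 if E >= -1 else 2 with the constant Y = 10.
W = E^2 + Y  [with E=0, Y=10]  = 10
X = -2*W + 1  [with W=10]  = -19
B = 3*X - 2*W + 4  [with X=-19, W=10]  = -73
Without intervention: Y = 1 if E >= -1 else 2  [with E=0]  = 1; W = E^2 + Y  [with E=0, Y=1]  = 1; X = -2*W + 1  [with W=1]  = -1; B = 3*X - 2*W + 4  [with X=-1, W=1]  = -1.
Change = -73 − (-1) = -72.

-72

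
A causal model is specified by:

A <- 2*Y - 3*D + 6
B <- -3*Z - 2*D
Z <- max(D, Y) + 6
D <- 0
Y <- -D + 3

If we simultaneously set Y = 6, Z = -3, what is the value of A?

18

Under do(Y = 6, Z = -3), each intervened variable's structural equation is replaced by its fixed value.
A = 2*Y - 3*D + 6  [with Y=6, D=0]  = 18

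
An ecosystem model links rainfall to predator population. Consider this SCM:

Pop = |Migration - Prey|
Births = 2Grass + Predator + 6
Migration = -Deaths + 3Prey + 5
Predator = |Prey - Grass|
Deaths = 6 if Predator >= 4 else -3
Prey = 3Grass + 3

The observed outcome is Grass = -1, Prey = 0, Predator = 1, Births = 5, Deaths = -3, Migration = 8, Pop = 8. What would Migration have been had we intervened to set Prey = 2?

14

Under do(Prey=2), the mechanism Prey = 3Grass + 3 is discarded; Prey is fixed at 2.
Predator = |Prey - Grass|  [with Prey=2, Grass=-1]  = 3
Deaths = 6 if Predator >= 4 else -3  [with Predator=3]  = -3
Migration = -Deaths + 3Prey + 5  [with Deaths=-3, Prey=2]  = 14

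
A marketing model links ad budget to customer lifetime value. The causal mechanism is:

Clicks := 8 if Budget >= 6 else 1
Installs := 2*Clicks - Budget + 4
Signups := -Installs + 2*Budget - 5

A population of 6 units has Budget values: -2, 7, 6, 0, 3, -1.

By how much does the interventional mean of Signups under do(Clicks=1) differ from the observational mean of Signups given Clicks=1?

The intervention sets Clicks=1 in all 6 units regardless of Budget. Recomputing Signups per unit gives -17, 10, 7, -11, -2, -14; average -4.5.
Conditioning on Clicks=1 selects the 4 unit(s) with Budget ∈ {-2, 0, 3, -1}. Their Signups values: -17, -11, -2, -14. Mean = -11.
Difference = -4.5 − (-11) = 6.5.

6.5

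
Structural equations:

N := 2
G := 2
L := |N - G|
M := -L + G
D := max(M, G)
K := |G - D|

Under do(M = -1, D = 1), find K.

The joint intervention fixes M = -1, D = 1, removing each variable's own equation.
K = |G - D|  [with G=2, D=1]  = 1

1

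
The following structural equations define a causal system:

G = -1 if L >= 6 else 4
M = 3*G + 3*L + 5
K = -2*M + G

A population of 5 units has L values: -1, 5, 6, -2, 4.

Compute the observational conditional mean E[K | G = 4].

-39

Conditioning on G=4 selects the 4 unit(s) with L ∈ {-1, 5, -2, 4}. Their K values: -24, -60, -18, -54. Mean = -39.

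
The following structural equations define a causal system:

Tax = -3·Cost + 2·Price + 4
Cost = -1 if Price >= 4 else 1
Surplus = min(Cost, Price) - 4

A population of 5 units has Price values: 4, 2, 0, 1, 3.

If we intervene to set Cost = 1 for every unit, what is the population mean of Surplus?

-3.2

The intervention sets Cost=1 in all 5 units regardless of Price. Recomputing Surplus per unit gives -3, -3, -4, -3, -3; average -3.2.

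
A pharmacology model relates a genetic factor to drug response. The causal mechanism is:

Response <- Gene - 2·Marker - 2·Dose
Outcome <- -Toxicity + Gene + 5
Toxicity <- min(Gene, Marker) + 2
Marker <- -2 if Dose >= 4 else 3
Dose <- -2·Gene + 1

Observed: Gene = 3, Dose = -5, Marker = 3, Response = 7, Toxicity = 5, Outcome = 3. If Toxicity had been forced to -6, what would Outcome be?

The intervention breaks the incoming arrows to Toxicity: Toxicity <- min(Gene, Marker) + 2 no longer applies, and Toxicity = -6.
Outcome = -Toxicity + Gene + 5  [with Toxicity=-6, Gene=3]  = 14

14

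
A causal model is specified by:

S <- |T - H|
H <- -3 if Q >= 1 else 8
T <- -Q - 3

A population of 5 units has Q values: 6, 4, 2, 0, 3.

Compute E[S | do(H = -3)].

3

The intervention sets H=-3 in all 5 units regardless of Q. Recomputing S per unit gives 6, 4, 2, 0, 3; average 3.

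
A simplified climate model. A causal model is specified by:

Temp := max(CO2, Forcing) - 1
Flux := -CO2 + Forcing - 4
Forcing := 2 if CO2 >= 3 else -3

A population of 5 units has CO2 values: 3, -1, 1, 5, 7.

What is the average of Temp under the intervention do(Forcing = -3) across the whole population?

2

Under do(Forcing=-3), Forcing's equation is replaced by Forcing=-3 for every unit. Per-unit Temp: 2, -2, 0, 4, 6. Mean = 2.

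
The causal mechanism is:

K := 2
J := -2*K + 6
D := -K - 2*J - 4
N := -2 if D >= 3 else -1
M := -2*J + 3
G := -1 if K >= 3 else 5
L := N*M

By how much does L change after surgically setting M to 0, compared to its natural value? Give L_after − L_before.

-1

Under do(M=0), the mechanism M := -2*J + 3 is discarded; M is fixed at 0.
J = -2*K + 6  [with K=2]  = 2
D = -K - 2*J - 4  [with K=2, J=2]  = -10
N = -2 if D >= 3 else -1  [with D=-10]  = -1
L = N*M  [with N=-1, M=0]  = 0
Without intervention: J = -2*K + 6  [with K=2]  = 2; D = -K - 2*J - 4  [with K=2, J=2]  = -10; N = -2 if D >= 3 else -1  [with D=-10]  = -1; M = -2*J + 3  [with J=2]  = -1; L = N*M  [with N=-1, M=-1]  = 1.
Change = 0 − 1 = -1.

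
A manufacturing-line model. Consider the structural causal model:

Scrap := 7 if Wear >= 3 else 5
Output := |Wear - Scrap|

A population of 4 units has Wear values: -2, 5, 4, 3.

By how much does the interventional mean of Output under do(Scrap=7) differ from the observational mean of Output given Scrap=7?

The intervention sets Scrap=7 in all 4 units regardless of Wear. Recomputing Output per unit gives 9, 2, 3, 4; average 4.5.
Conditioning on Scrap=7 selects the 3 unit(s) with Wear ∈ {5, 4, 3}. Their Output values: 2, 3, 4. Mean = 3.
Difference = 4.5 − 3 = 1.5.

1.5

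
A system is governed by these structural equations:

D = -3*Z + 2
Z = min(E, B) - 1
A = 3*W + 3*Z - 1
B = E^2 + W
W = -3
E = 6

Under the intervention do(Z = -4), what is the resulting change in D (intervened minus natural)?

27

Under do(Z=-4), the mechanism Z = min(E, B) - 1 is discarded; Z is fixed at -4.
D = -3*Z + 2  [with Z=-4]  = 14
Without intervention: B = E^2 + W  [with E=6, W=-3]  = 33; Z = min(E, B) - 1  [with E=6, B=33]  = 5; D = -3*Z + 2  [with Z=5]  = -13.
Change = 14 − (-13) = 27.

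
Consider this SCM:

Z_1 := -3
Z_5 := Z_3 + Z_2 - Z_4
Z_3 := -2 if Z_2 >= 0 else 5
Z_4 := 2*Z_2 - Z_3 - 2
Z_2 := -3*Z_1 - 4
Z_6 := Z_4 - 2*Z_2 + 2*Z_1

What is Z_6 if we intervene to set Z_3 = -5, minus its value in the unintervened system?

3

The intervention breaks the incoming arrows to Z_3: Z_3 := -2 if Z_2 >= 0 else 5 no longer applies, and Z_3 = -5.
Z_2 = -3*Z_1 - 4  [with Z_1=-3]  = 5
Z_4 = 2*Z_2 - Z_3 - 2  [with Z_2=5, Z_3=-5]  = 13
Z_6 = Z_4 - 2*Z_2 + 2*Z_1  [with Z_4=13, Z_2=5, Z_1=-3]  = -3
Without intervention: Z_2 = -3*Z_1 - 4  [with Z_1=-3]  = 5; Z_3 = -2 if Z_2 >= 0 else 5  [with Z_2=5]  = -2; Z_4 = 2*Z_2 - Z_3 - 2  [with Z_2=5, Z_3=-2]  = 10; Z_6 = Z_4 - 2*Z_2 + 2*Z_1  [with Z_4=10, Z_2=5, Z_1=-3]  = -6.
Change = -3 − (-6) = 3.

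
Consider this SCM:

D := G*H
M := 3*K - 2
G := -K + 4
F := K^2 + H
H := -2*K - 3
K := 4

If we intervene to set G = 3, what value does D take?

The intervention breaks the incoming arrows to G: G := -K + 4 no longer applies, and G = 3.
H = -2*K - 3  [with K=4]  = -11
D = G*H  [with G=3, H=-11]  = -33

-33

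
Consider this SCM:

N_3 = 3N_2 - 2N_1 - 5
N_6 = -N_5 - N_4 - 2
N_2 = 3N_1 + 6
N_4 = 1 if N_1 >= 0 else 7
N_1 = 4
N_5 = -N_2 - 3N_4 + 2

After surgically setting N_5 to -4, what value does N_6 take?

1

The intervention breaks the incoming arrows to N_5: N_5 = -N_2 - 3N_4 + 2 no longer applies, and N_5 = -4.
N_4 = 1 if N_1 >= 0 else 7  [with N_1=4]  = 1
N_6 = -N_5 - N_4 - 2  [with N_5=-4, N_4=1]  = 1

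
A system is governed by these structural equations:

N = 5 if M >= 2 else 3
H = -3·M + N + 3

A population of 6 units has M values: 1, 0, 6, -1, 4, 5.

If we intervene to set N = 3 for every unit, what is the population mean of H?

do(N=3) breaks N's dependence on M. With N=3 fixed, H across the units is 3, 6, -12, 9, -6, -9, mean -1.5.

-1.5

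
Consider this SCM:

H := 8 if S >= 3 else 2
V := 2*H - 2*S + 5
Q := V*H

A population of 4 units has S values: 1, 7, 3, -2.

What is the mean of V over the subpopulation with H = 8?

11

E[V|H=8] averages over only the 2 units with H=8 (S = 7, 3): V = 7, 15, mean 11.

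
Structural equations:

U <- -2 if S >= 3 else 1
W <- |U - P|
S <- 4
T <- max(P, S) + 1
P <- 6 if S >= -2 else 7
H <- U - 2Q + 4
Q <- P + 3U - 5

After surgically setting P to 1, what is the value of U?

Under do(P=1), the mechanism P <- 6 if S >= -2 else 7 is discarded; P is fixed at 1.
Since U is not a descendant of the intervened variable, it is unaffected.
U = -2 if S >= 3 else 1  [with S=4]  = -2

-2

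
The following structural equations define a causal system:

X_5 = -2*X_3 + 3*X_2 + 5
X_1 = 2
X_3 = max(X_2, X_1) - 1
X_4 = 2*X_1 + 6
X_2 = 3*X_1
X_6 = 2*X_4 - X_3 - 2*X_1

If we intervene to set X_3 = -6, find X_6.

22

The intervention breaks the incoming arrows to X_3: X_3 = max(X_2, X_1) - 1 no longer applies, and X_3 = -6.
X_4 = 2*X_1 + 6  [with X_1=2]  = 10
X_6 = 2*X_4 - X_3 - 2*X_1  [with X_4=10, X_3=-6, X_1=2]  = 22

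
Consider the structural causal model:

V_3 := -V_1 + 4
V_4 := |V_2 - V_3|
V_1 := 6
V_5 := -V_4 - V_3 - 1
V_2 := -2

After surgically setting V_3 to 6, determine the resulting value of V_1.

Under do(V_3=6), the mechanism V_3 := -V_1 + 4 is discarded; V_3 is fixed at 6.
V_1 is not downstream of the intervention, so its value is determined by the original equations.

6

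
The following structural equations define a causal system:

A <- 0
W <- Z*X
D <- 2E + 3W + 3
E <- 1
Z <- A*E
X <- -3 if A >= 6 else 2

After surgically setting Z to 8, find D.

Under do(Z=8), the mechanism Z <- A*E is discarded; Z is fixed at 8.
X = -3 if A >= 6 else 2  [with A=0]  = 2
W = Z*X  [with Z=8, X=2]  = 16
D = 2E + 3W + 3  [with E=1, W=16]  = 53

53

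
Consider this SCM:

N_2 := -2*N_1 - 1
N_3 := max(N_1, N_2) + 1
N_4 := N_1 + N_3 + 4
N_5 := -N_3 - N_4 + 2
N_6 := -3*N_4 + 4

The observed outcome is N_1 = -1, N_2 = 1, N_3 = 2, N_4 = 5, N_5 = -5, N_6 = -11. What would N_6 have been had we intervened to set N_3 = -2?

The intervention breaks the incoming arrows to N_3: N_3 := max(N_1, N_2) + 1 no longer applies, and N_3 = -2.
N_4 = N_1 + N_3 + 4  [with N_1=-1, N_3=-2]  = 1
N_6 = -3*N_4 + 4  [with N_4=1]  = 1

1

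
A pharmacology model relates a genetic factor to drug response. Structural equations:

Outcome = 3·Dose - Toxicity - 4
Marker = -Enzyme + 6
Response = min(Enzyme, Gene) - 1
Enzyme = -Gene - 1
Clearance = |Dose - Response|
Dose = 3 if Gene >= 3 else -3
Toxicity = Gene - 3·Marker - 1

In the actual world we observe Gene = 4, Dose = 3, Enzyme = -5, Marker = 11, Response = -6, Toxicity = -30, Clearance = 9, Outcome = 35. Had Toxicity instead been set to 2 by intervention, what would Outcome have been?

3

Intervening sets Toxicity = 2 and removes its equation (Toxicity = Gene - 3·Marker - 1).
Dose = 3 if Gene >= 3 else -3  [with Gene=4]  = 3
Outcome = 3·Dose - Toxicity - 4  [with Dose=3, Toxicity=2]  = 3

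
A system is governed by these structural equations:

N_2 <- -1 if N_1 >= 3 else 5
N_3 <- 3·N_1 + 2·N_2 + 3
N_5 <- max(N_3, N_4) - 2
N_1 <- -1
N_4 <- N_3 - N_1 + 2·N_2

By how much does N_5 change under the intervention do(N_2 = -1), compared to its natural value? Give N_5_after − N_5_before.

-23

do(N_2=-1) replaces the equation N_2 <- -1 if N_1 >= 3 else 5 with the constant N_2 = -1.
N_3 = 3·N_1 + 2·N_2 + 3  [with N_1=-1, N_2=-1]  = -2
N_4 = N_3 - N_1 + 2·N_2  [with N_3=-2, N_1=-1, N_2=-1]  = -3
N_5 = max(N_3, N_4) - 2  [with N_3=-2, N_4=-3]  = -4
Without intervention: N_2 = -1 if N_1 >= 3 else 5  [with N_1=-1]  = 5; N_3 = 3·N_1 + 2·N_2 + 3  [with N_1=-1, N_2=5]  = 10; N_4 = N_3 - N_1 + 2·N_2  [with N_3=10, N_1=-1, N_2=5]  = 21; N_5 = max(N_3, N_4) - 2  [with N_3=10, N_4=21]  = 19.
Change = -4 − 19 = -23.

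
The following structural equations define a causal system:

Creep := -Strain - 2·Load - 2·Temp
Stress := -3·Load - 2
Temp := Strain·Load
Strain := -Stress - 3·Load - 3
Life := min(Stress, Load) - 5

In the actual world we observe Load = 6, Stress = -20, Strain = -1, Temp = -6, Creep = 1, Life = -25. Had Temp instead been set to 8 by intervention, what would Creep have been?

Intervening sets Temp = 8 and removes its equation (Temp := Strain·Load).
Stress = -3·Load - 2  [with Load=6]  = -20
Strain = -Stress - 3·Load - 3  [with Stress=-20, Load=6]  = -1
Creep = -Strain - 2·Load - 2·Temp  [with Strain=-1, Load=6, Temp=8]  = -27

-27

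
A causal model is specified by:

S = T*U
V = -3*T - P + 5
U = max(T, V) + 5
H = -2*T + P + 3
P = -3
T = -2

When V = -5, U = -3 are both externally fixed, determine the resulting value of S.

Setting V = -5, U = -3 by intervention discards those variables' equations.
S = T*U  [with T=-2, U=-3]  = 6

6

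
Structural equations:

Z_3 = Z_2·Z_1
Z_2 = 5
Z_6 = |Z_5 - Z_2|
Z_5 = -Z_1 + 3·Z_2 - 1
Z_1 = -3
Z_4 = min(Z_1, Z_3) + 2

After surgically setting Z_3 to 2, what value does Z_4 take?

The intervention breaks the incoming arrows to Z_3: Z_3 = Z_2·Z_1 no longer applies, and Z_3 = 2.
Z_4 = min(Z_1, Z_3) + 2  [with Z_1=-3, Z_3=2]  = -1

-1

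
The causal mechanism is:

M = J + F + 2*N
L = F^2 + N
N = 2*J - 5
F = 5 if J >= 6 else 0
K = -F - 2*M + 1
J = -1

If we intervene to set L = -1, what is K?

31

The intervention breaks the incoming arrows to L: L = F^2 + N no longer applies, and L = -1.
Since K is not a descendant of the intervened variable, it is unaffected.
F = 5 if J >= 6 else 0  [with J=-1]  = 0
N = 2*J - 5  [with J=-1]  = -7
M = J + F + 2*N  [with J=-1, F=0, N=-7]  = -15
K = -F - 2*M + 1  [with F=0, M=-15]  = 31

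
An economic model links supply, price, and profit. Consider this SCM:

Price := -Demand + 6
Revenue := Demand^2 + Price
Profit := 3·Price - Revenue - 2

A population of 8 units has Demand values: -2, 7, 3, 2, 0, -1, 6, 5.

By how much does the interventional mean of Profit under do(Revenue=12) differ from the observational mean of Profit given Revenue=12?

The intervention sets Revenue=12 in all 8 units regardless of Demand. Recomputing Profit per unit gives 10, -17, -5, -2, 4, 7, -14, -11; average -3.5.
E[Profit|Revenue=12] averages over only the 2 units with Revenue=12 (Demand = -2, 3): Profit = 10, -5, mean 2.5.
Difference = -3.5 − 2.5 = -6.

-6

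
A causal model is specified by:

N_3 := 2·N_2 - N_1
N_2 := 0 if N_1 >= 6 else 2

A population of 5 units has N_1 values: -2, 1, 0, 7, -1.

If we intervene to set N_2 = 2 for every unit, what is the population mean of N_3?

Every unit gets N_2=2 under the intervention. N_3 values become 6, 3, 4, -3, 5; E[N_3|do(N_2=2)] = 3.

3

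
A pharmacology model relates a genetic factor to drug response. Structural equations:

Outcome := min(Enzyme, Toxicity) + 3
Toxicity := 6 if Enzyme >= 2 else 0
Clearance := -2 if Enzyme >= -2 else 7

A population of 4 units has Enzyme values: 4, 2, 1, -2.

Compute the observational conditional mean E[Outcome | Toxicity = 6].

Conditioning on Toxicity=6 selects the 2 unit(s) with Enzyme ∈ {4, 2}. Their Outcome values: 7, 5. Mean = 6.

6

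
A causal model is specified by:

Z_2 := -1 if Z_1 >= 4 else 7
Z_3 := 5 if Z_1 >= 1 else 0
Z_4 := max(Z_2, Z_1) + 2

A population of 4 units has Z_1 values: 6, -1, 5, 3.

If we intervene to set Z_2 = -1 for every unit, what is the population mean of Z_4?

Under do(Z_2=-1), Z_2's equation is replaced by Z_2=-1 for every unit. Per-unit Z_4: 8, 1, 7, 5. Mean = 5.25.

5.25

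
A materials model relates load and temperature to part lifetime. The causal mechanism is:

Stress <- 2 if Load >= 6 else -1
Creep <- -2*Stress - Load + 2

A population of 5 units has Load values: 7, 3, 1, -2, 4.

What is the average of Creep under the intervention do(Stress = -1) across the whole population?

do(Stress=-1) breaks Stress's dependence on Load. With Stress=-1 fixed, Creep across the units is -3, 1, 3, 6, 0, mean 1.4.

1.4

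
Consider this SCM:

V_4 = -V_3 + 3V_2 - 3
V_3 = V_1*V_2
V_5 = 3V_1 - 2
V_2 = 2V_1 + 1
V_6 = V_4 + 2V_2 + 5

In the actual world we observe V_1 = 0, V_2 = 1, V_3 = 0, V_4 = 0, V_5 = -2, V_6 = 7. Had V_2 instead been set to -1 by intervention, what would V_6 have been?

Under do(V_2=-1), the mechanism V_2 = 2V_1 + 1 is discarded; V_2 is fixed at -1.
V_3 = V_1*V_2  [with V_1=0, V_2=-1]  = 0
V_4 = -V_3 + 3V_2 - 3  [with V_3=0, V_2=-1]  = -6
V_6 = V_4 + 2V_2 + 5  [with V_4=-6, V_2=-1]  = -3

-3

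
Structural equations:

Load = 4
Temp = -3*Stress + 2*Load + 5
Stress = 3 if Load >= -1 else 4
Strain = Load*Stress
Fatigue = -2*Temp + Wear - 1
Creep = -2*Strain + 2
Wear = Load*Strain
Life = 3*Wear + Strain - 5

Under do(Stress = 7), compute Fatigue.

127

Under do(Stress=7), the mechanism Stress = 3 if Load >= -1 else 4 is discarded; Stress is fixed at 7.
Strain = Load*Stress  [with Load=4, Stress=7]  = 28
Temp = -3*Stress + 2*Load + 5  [with Stress=7, Load=4]  = -8
Wear = Load*Strain  [with Load=4, Strain=28]  = 112
Fatigue = -2*Temp + Wear - 1  [with Temp=-8, Wear=112]  = 127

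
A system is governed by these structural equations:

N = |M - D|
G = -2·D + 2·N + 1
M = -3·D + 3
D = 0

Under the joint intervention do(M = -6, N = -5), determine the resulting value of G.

-9

Setting M = -6, N = -5 by intervention discards those variables' equations.
G = -2·D + 2·N + 1  [with D=0, N=-5]  = -9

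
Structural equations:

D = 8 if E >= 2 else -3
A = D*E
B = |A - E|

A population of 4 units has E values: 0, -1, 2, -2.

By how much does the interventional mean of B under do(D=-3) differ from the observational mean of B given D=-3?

1

Every unit gets D=-3 under the intervention. B values become 0, 4, 8, 8; E[B|do(D=-3)] = 5.
Observing D=-3 restricts to units where D's equation naturally yields -3: E ∈ {0, -1, -2}. In that subpopulation B = 0, 4, 8, mean 4.
Difference = 5 − 4 = 1.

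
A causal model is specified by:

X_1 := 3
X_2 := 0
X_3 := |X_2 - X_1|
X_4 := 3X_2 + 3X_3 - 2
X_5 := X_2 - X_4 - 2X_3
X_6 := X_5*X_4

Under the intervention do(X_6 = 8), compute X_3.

do(X_6=8) replaces the equation X_6 := X_5*X_4 with the constant X_6 = 8.
X_3 is not downstream of the intervention, so its value is determined by the original equations.
X_3 = |X_2 - X_1|  [with X_2=0, X_1=3]  = 3

3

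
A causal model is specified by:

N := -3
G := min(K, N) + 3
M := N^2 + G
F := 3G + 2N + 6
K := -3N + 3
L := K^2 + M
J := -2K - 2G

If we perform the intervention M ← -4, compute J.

Under do(M=-4), the mechanism M := N^2 + G is discarded; M is fixed at -4.
Since J is not a descendant of the intervened variable, it is unaffected.
K = -3N + 3  [with N=-3]  = 12
G = min(K, N) + 3  [with K=12, N=-3]  = 0
J = -2K - 2G  [with K=12, G=0]  = -24

-24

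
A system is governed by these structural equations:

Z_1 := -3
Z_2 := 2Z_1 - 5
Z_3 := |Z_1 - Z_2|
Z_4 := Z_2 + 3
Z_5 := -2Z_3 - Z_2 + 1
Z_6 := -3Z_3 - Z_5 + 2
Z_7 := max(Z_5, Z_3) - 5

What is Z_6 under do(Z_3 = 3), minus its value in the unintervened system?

5

The intervention breaks the incoming arrows to Z_3: Z_3 := |Z_1 - Z_2| no longer applies, and Z_3 = 3.
Z_2 = 2Z_1 - 5  [with Z_1=-3]  = -11
Z_5 = -2Z_3 - Z_2 + 1  [with Z_3=3, Z_2=-11]  = 6
Z_6 = -3Z_3 - Z_5 + 2  [with Z_3=3, Z_5=6]  = -13
Without intervention: Z_2 = 2Z_1 - 5  [with Z_1=-3]  = -11; Z_3 = |Z_1 - Z_2|  [with Z_1=-3, Z_2=-11]  = 8; Z_5 = -2Z_3 - Z_2 + 1  [with Z_3=8, Z_2=-11]  = -4; Z_6 = -3Z_3 - Z_5 + 2  [with Z_3=8, Z_5=-4]  = -18.
Change = -13 − (-18) = 5.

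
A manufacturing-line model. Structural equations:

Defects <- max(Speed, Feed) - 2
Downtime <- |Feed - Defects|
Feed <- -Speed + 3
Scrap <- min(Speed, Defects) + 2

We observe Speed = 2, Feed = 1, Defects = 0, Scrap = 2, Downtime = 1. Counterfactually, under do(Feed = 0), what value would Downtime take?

do(Feed=0) replaces the equation Feed <- -Speed + 3 with the constant Feed = 0.
Defects = max(Speed, Feed) - 2  [with Speed=2, Feed=0]  = 0
Downtime = |Feed - Defects|  [with Feed=0, Defects=0]  = 0

0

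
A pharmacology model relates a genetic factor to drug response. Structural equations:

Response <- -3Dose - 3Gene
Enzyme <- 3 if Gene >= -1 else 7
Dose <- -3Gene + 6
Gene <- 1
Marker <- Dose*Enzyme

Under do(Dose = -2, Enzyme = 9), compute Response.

Under do(Dose = -2, Enzyme = 9), each intervened variable's structural equation is replaced by its fixed value.
Response = -3Dose - 3Gene  [with Dose=-2, Gene=1]  = 3

3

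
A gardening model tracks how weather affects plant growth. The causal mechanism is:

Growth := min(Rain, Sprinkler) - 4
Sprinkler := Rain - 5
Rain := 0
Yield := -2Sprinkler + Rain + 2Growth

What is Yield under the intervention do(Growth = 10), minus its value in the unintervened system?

38

The intervention breaks the incoming arrows to Growth: Growth := min(Rain, Sprinkler) - 4 no longer applies, and Growth = 10.
Sprinkler = Rain - 5  [with Rain=0]  = -5
Yield = -2Sprinkler + Rain + 2Growth  [with Sprinkler=-5, Rain=0, Growth=10]  = 30
Without intervention: Sprinkler = Rain - 5  [with Rain=0]  = -5; Growth = min(Rain, Sprinkler) - 4  [with Rain=0, Sprinkler=-5]  = -9; Yield = -2Sprinkler + Rain + 2Growth  [with Sprinkler=-5, Rain=0, Growth=-9]  = -8.
Change = 30 − (-8) = 38.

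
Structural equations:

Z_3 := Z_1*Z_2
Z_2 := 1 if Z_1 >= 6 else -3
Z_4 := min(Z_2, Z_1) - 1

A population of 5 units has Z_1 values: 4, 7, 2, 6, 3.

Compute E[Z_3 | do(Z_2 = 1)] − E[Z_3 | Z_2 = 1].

Under do(Z_2=1), Z_2's equation is replaced by Z_2=1 for every unit. Per-unit Z_3: 4, 7, 2, 6, 3. Mean = 4.4.
Conditioning on Z_2=1 selects the 2 unit(s) with Z_1 ∈ {7, 6}. Their Z_3 values: 7, 6. Mean = 6.5.
Difference = 4.4 − 6.5 = -2.1.

-2.1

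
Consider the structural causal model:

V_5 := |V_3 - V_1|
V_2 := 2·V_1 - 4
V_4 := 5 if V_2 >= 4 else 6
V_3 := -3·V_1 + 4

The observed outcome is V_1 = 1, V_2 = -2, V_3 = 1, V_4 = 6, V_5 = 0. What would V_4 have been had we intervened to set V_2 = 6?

Under do(V_2=6), the mechanism V_2 := 2·V_1 - 4 is discarded; V_2 is fixed at 6.
V_4 = 5 if V_2 >= 4 else 6  [with V_2=6]  = 5

5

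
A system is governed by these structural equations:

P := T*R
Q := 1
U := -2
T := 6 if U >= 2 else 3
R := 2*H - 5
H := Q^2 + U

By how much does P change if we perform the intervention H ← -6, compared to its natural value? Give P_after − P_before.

-30

The intervention breaks the incoming arrows to H: H := Q^2 + U no longer applies, and H = -6.
T = 6 if U >= 2 else 3  [with U=-2]  = 3
R = 2*H - 5  [with H=-6]  = -17
P = T*R  [with T=3, R=-17]  = -51
Without intervention: H = Q^2 + U  [with Q=1, U=-2]  = -1; T = 6 if U >= 2 else 3  [with U=-2]  = 3; R = 2*H - 5  [with H=-1]  = -7; P = T*R  [with T=3, R=-7]  = -21.
Change = -51 − (-21) = -30.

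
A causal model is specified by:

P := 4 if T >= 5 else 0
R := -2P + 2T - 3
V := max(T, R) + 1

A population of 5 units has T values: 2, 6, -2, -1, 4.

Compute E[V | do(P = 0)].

3.6

Under do(P=0), P's equation is replaced by P=0 for every unit. Per-unit V: 3, 10, -1, 0, 6. Mean = 3.6.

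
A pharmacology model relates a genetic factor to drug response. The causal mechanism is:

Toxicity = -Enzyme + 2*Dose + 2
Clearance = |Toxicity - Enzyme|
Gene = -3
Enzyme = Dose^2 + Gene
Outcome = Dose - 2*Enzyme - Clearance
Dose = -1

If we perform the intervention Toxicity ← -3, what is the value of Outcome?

Under do(Toxicity=-3), the mechanism Toxicity = -Enzyme + 2*Dose + 2 is discarded; Toxicity is fixed at -3.
Enzyme = Dose^2 + Gene  [with Dose=-1, Gene=-3]  = -2
Clearance = |Toxicity - Enzyme|  [with Toxicity=-3, Enzyme=-2]  = 1
Outcome = Dose - 2*Enzyme - Clearance  [with Dose=-1, Enzyme=-2, Clearance=1]  = 2

2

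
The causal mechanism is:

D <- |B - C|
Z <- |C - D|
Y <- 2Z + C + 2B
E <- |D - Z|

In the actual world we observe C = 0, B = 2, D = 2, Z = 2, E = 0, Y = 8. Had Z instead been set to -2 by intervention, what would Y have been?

Under do(Z=-2), the mechanism Z <- |C - D| is discarded; Z is fixed at -2.
Y = 2Z + C + 2B  [with Z=-2, C=0, B=2]  = 0

0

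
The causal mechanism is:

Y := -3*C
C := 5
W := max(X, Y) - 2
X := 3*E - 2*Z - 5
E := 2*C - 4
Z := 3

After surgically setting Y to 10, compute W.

The intervention breaks the incoming arrows to Y: Y := -3*C no longer applies, and Y = 10.
E = 2*C - 4  [with C=5]  = 6
X = 3*E - 2*Z - 5  [with E=6, Z=3]  = 7
W = max(X, Y) - 2  [with X=7, Y=10]  = 8

8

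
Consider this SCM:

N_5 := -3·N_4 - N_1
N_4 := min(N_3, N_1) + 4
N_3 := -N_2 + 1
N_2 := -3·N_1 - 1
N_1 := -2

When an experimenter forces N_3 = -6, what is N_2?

5

Under do(N_3=-6), the mechanism N_3 := -N_2 + 1 is discarded; N_3 is fixed at -6.
Since N_2 is not a descendant of the intervened variable, it is unaffected.
N_2 = -3·N_1 - 1  [with N_1=-2]  = 5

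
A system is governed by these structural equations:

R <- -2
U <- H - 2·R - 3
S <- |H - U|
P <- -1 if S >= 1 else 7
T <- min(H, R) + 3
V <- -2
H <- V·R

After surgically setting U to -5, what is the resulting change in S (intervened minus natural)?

8

The intervention breaks the incoming arrows to U: U <- H - 2·R - 3 no longer applies, and U = -5.
H = V·R  [with V=-2, R=-2]  = 4
S = |H - U|  [with H=4, U=-5]  = 9
Without intervention: H = V·R  [with V=-2, R=-2]  = 4; U = H - 2·R - 3  [with H=4, R=-2]  = 5; S = |H - U|  [with H=4, U=5]  = 1.
Change = 9 − 1 = 8.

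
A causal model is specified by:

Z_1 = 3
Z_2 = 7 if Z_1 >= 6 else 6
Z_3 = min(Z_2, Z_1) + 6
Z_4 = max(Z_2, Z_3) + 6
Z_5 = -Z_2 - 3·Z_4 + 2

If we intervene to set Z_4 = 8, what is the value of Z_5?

-28

Intervening sets Z_4 = 8 and removes its equation (Z_4 = max(Z_2, Z_3) + 6).
Z_2 = 7 if Z_1 >= 6 else 6  [with Z_1=3]  = 6
Z_5 = -Z_2 - 3·Z_4 + 2  [with Z_2=6, Z_4=8]  = -28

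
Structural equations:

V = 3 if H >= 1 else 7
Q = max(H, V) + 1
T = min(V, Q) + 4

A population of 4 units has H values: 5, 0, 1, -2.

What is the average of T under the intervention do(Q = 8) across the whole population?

Under do(Q=8), Q's equation is replaced by Q=8 for every unit. Per-unit T: 7, 11, 7, 11. Mean = 9.

9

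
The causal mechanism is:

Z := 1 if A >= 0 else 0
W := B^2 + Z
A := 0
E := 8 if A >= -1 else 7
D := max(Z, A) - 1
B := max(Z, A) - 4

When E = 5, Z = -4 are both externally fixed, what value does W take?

12

Under do(E = 5, Z = -4), each intervened variable's structural equation is replaced by its fixed value.
B = max(Z, A) - 4  [with Z=-4, A=0]  = -4
W = B^2 + Z  [with B=-4, Z=-4]  = 12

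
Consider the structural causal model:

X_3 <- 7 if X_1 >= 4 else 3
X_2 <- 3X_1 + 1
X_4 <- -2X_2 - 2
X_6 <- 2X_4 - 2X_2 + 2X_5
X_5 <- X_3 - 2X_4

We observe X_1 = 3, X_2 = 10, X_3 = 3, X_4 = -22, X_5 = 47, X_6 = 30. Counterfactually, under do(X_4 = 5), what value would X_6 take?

Under do(X_4=5), the mechanism X_4 <- -2X_2 - 2 is discarded; X_4 is fixed at 5.
X_2 = 3X_1 + 1  [with X_1=3]  = 10
X_3 = 7 if X_1 >= 4 else 3  [with X_1=3]  = 3
X_5 = X_3 - 2X_4  [with X_3=3, X_4=5]  = -7
X_6 = 2X_4 - 2X_2 + 2X_5  [with X_4=5, X_2=10, X_5=-7]  = -24

-24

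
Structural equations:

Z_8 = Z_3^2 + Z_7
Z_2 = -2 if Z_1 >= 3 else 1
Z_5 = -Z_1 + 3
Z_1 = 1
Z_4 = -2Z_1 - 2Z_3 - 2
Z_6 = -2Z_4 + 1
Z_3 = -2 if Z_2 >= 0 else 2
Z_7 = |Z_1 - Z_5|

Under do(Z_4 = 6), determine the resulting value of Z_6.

Under do(Z_4=6), the mechanism Z_4 = -2Z_1 - 2Z_3 - 2 is discarded; Z_4 is fixed at 6.
Z_6 = -2Z_4 + 1  [with Z_4=6]  = -11

-11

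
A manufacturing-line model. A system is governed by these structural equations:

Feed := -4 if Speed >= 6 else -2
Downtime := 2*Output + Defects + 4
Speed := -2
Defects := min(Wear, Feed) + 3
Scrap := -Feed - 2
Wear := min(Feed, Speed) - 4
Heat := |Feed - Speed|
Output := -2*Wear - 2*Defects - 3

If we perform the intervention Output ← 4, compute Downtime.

do(Output=4) replaces the equation Output := -2*Wear - 2*Defects - 3 with the constant Output = 4.
Feed = -4 if Speed >= 6 else -2  [with Speed=-2]  = -2
Wear = min(Feed, Speed) - 4  [with Feed=-2, Speed=-2]  = -6
Defects = min(Wear, Feed) + 3  [with Wear=-6, Feed=-2]  = -3
Downtime = 2*Output + Defects + 4  [with Output=4, Defects=-3]  = 9

9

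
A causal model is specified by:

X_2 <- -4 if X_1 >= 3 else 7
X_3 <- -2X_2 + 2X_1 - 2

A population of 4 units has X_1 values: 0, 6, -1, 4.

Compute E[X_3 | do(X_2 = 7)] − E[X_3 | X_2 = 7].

Every unit gets X_2=7 under the intervention. X_3 values become -16, -4, -18, -8; E[X_3|do(X_2=7)] = -11.5.
E[X_3|X_2=7] averages over only the 2 units with X_2=7 (X_1 = 0, -1): X_3 = -16, -18, mean -17.
Difference = -11.5 − (-17) = 5.5.

5.5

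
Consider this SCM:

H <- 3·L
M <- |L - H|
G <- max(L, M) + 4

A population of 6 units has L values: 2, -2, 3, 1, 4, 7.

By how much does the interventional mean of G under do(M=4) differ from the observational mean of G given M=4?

The intervention sets M=4 in all 6 units regardless of L. Recomputing G per unit gives 8, 8, 8, 8, 8, 11; average 8.5.
Observing M=4 restricts to units where M's equation naturally yields 4: L ∈ {2, -2}. In that subpopulation G = 8, 8, mean 8.
Difference = 8.5 − 8 = 0.5.

0.5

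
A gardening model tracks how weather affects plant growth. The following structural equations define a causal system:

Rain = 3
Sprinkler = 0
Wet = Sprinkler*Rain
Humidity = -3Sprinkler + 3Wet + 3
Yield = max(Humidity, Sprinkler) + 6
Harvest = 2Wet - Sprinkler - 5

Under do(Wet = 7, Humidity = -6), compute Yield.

6

Setting Wet = 7, Humidity = -6 by intervention discards those variables' equations.
Yield = max(Humidity, Sprinkler) + 6  [with Humidity=-6, Sprinkler=0]  = 6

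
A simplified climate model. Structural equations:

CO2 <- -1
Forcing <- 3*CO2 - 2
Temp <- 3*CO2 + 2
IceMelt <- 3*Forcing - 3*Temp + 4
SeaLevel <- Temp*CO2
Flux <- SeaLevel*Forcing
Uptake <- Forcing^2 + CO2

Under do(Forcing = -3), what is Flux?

-3

Under do(Forcing=-3), the mechanism Forcing <- 3*CO2 - 2 is discarded; Forcing is fixed at -3.
Temp = 3*CO2 + 2  [with CO2=-1]  = -1
SeaLevel = Temp*CO2  [with Temp=-1, CO2=-1]  = 1
Flux = SeaLevel*Forcing  [with SeaLevel=1, Forcing=-3]  = -3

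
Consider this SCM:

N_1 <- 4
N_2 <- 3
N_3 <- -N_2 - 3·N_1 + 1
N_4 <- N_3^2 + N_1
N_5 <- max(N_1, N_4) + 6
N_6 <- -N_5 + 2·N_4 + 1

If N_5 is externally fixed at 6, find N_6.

395

The intervention breaks the incoming arrows to N_5: N_5 <- max(N_1, N_4) + 6 no longer applies, and N_5 = 6.
N_3 = -N_2 - 3·N_1 + 1  [with N_2=3, N_1=4]  = -14
N_4 = N_3^2 + N_1  [with N_3=-14, N_1=4]  = 200
N_6 = -N_5 + 2·N_4 + 1  [with N_5=6, N_4=200]  = 395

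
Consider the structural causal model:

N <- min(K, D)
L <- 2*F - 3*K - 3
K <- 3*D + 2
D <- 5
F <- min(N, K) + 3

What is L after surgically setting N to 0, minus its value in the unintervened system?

do(N=0) replaces the equation N <- min(K, D) with the constant N = 0.
K = 3*D + 2  [with D=5]  = 17
F = min(N, K) + 3  [with N=0, K=17]  = 3
L = 2*F - 3*K - 3  [with F=3, K=17]  = -48
Without intervention: K = 3*D + 2  [with D=5]  = 17; N = min(K, D)  [with K=17, D=5]  = 5; F = min(N, K) + 3  [with N=5, K=17]  = 8; L = 2*F - 3*K - 3  [with F=8, K=17]  = -38.
Change = -48 − (-38) = -10.

-10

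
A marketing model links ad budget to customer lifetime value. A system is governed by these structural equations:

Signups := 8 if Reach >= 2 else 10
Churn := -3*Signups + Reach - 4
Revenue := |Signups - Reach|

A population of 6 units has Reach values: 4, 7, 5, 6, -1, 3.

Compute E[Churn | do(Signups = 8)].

-24

The intervention sets Signups=8 in all 6 units regardless of Reach. Recomputing Churn per unit gives -24, -21, -23, -22, -29, -25; average -24.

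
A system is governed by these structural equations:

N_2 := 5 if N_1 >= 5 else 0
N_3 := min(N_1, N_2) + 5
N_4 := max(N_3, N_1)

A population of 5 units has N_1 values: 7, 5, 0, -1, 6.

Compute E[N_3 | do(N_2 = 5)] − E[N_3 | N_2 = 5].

Every unit gets N_2=5 under the intervention. N_3 values become 10, 10, 5, 4, 10; E[N_3|do(N_2=5)] = 7.8.
Conditioning on N_2=5 selects the 3 unit(s) with N_1 ∈ {7, 5, 6}. Their N_3 values: 10, 10, 10. Mean = 10.
Difference = 7.8 − 10 = -2.2.

-2.2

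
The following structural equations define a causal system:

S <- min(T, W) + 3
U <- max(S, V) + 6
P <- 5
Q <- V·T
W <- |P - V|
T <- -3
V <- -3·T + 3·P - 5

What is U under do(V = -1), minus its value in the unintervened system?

The intervention breaks the incoming arrows to V: V <- -3·T + 3·P - 5 no longer applies, and V = -1.
W = |P - V|  [with P=5, V=-1]  = 6
S = min(T, W) + 3  [with T=-3, W=6]  = 0
U = max(S, V) + 6  [with S=0, V=-1]  = 6
Without intervention: V = -3·T + 3·P - 5  [with T=-3, P=5]  = 19; W = |P - V|  [with P=5, V=19]  = 14; S = min(T, W) + 3  [with T=-3, W=14]  = 0; U = max(S, V) + 6  [with S=0, V=19]  = 25.
Change = 6 − 25 = -19.

-19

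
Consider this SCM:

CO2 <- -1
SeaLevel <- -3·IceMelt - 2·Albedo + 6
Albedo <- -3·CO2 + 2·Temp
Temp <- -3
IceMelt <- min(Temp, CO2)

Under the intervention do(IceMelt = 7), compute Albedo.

The intervention breaks the incoming arrows to IceMelt: IceMelt <- min(Temp, CO2) no longer applies, and IceMelt = 7.
Albedo is not downstream of the intervention, so its value is determined by the original equations.
Albedo = -3·CO2 + 2·Temp  [with CO2=-1, Temp=-3]  = -3

-3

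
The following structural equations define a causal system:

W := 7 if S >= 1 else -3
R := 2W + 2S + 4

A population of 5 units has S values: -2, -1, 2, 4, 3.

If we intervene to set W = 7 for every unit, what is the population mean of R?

The intervention sets W=7 in all 5 units regardless of S. Recomputing R per unit gives 14, 16, 22, 26, 24; average 20.4.

20.4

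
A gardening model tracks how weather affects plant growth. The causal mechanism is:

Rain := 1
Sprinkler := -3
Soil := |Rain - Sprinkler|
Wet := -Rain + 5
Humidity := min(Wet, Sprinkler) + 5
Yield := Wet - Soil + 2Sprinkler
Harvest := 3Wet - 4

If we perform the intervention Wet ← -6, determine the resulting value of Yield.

-16

Under do(Wet=-6), the mechanism Wet := -Rain + 5 is discarded; Wet is fixed at -6.
Soil = |Rain - Sprinkler|  [with Rain=1, Sprinkler=-3]  = 4
Yield = Wet - Soil + 2Sprinkler  [with Wet=-6, Soil=4, Sprinkler=-3]  = -16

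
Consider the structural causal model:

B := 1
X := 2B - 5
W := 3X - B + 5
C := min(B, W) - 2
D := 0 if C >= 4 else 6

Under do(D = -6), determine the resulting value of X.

-3

Under do(D=-6), the mechanism D := 0 if C >= 4 else 6 is discarded; D is fixed at -6.
No directed path runs from D to X, so X keeps its natural value.
X = 2B - 5  [with B=1]  = -3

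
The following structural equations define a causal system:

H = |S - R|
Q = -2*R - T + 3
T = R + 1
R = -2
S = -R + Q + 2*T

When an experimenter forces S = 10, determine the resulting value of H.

Intervening sets S = 10 and removes its equation (S = -R + Q + 2*T).
H = |S - R|  [with S=10, R=-2]  = 12

12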